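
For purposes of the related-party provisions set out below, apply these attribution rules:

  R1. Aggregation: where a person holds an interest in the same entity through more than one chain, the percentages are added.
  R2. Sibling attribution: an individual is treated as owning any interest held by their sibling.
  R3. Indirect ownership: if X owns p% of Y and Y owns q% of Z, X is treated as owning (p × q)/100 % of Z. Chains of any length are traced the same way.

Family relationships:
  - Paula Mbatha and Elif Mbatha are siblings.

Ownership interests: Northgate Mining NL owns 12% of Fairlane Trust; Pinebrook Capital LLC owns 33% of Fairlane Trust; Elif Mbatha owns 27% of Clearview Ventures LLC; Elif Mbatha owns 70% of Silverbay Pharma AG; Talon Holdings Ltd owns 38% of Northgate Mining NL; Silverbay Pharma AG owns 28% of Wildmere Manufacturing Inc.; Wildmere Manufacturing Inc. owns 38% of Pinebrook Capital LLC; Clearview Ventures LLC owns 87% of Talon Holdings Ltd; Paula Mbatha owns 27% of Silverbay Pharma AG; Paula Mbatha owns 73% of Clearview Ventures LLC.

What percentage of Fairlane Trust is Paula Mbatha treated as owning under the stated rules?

7.373064%

By sibling attribution (R2), Paula Mbatha is treated as also owning Elif Mbatha's interest in Clearview Ventures LLC, giving 73% + 27% = 100%.
By sibling attribution (R2), Paula Mbatha is treated as also owning Elif Mbatha's interest in Silverbay Pharma AG, giving 27% + 70% = 97%.
Chain via Clearview Ventures LLC → Talon Holdings Ltd → Northgate Mining NL (R3): 100% × 87% × 38% × 12% = 3.9672% of Fairlane Trust.
Chain via Silverbay Pharma AG → Wildmere Manufacturing Inc. → Pinebrook Capital LLC (R3): 97% × 28% × 38% × 33% = 3.405864% of Fairlane Trust.
Aggregating (R1): 3.9672% + 3.405864% = 7.373064%.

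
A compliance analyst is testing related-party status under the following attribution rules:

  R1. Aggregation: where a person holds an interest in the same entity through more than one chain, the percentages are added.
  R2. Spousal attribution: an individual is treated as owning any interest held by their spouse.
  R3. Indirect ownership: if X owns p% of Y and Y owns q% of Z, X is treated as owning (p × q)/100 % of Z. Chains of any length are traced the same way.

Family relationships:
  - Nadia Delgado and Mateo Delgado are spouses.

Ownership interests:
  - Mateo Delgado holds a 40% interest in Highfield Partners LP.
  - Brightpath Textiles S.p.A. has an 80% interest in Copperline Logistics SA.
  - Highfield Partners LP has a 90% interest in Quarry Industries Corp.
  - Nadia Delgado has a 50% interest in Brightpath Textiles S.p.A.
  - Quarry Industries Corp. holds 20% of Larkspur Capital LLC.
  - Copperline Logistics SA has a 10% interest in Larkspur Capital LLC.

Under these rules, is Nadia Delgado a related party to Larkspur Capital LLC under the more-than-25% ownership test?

No

By spousal attribution (R2), Nadia Delgado is treated as owning Mateo Delgado's 40% interest in Highfield Partners LP.
Chain via Brightpath Textiles S.p.A. → Copperline Logistics SA (R3): 50% × 80% × 10% = 4% of Larkspur Capital LLC.
Chain via Highfield Partners LP → Quarry Industries Corp. (R3): 40% × 90% × 20% = 7.2% of Larkspur Capital LLC.
Aggregating (R1): 4% + 7.2% = 11.2%.
11.2% does not exceed the 25% threshold, so Nadia is not a related party to Larkspur Capital LLC.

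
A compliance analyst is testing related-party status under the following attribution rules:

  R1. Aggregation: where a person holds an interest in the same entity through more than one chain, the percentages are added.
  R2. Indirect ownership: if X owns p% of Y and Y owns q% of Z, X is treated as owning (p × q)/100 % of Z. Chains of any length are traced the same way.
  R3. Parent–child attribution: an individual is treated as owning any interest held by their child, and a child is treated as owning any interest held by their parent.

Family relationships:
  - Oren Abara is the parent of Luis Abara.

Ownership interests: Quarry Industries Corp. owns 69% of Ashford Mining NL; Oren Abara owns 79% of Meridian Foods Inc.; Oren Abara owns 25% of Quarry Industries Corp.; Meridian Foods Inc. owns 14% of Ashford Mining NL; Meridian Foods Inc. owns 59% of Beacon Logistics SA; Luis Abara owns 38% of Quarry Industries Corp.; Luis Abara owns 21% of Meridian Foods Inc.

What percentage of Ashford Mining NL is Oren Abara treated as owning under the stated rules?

By parent–child attribution (R3), Oren Abara is treated as also owning Luis Abara's interest in Meridian Foods Inc, giving 79% + 21% = 100%.
By parent–child attribution (R3), Oren Abara is treated as also owning Luis Abara's interest in Quarry Industries Corp, giving 25% + 38% = 63%.
Chain via Meridian Foods Inc. (R2): 100% × 14% = 14% of Ashford Mining NL.
Chain via Quarry Industries Corp. (R2): 63% × 69% = 43.47% of Ashford Mining NL.
Aggregating (R1): 14% + 43.47% = 57.47%.

57.47%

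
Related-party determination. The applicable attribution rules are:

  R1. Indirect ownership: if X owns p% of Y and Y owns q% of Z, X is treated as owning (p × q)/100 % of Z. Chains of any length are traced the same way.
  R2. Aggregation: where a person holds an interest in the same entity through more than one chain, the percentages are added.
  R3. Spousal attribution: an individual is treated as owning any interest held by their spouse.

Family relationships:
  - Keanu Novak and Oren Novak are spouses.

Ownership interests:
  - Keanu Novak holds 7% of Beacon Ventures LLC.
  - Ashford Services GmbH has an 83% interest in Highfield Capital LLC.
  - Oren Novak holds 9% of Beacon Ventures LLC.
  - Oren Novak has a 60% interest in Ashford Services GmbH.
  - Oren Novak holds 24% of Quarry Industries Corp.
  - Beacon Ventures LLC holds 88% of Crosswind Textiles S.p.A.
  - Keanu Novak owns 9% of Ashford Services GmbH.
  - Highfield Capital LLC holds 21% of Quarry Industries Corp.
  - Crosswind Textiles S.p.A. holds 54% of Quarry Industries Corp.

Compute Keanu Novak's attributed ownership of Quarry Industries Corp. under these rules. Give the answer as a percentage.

43.6299%

By spousal attribution (R3), Keanu Novak is treated as also owning Oren Novak's interest in Beacon Ventures LLC, giving 7% + 9% = 16%.
By spousal attribution (R3), Keanu Novak is treated as also owning Oren Novak's interest in Ashford Services GmbH, giving 9% + 60% = 69%.
By spousal attribution (R3), Keanu Novak is treated as owning Oren Novak's 24% interest in Quarry Industries Corp.
Chain via Beacon Ventures LLC → Crosswind Textiles S.p.A. (R1): 16% × 88% × 54% = 7.6032% of Quarry Industries Corp.
Chain via Ashford Services GmbH → Highfield Capital LLC (R1): 69% × 83% × 21% = 12.0267% of Quarry Industries Corp.
Direct interest in Quarry Industries Corp: 24%.
Aggregating (R2): 7.6032% + 12.0267% + 24% = 43.6299%.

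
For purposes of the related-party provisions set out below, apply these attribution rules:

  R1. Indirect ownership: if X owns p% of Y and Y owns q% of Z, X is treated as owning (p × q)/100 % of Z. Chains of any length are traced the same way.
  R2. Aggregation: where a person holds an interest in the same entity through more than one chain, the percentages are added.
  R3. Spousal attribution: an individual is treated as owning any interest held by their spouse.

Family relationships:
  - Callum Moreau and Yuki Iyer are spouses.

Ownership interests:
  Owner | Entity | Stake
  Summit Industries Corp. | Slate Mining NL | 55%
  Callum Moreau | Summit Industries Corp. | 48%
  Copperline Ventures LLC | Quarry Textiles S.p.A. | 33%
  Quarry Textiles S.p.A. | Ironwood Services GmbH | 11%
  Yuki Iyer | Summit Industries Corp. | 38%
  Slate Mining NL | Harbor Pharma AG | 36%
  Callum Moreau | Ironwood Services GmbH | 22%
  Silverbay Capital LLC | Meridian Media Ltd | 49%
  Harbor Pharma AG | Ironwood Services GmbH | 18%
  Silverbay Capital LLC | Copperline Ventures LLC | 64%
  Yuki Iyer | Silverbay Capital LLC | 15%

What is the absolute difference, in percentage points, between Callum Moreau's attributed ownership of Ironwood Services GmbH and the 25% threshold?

0.41352

By spousal attribution (R3), Callum Moreau is treated as also owning Yuki Iyer's interest in Summit Industries Corp, giving 48% + 38% = 86%.
By spousal attribution (R3), Callum Moreau is treated as owning Yuki Iyer's 15% interest in Silverbay Capital LLC.
Chain via Summit Industries Corp. → Slate Mining NL → Harbor Pharma AG (R1): 86% × 55% × 36% × 18% = 3.06504% of Ironwood Services GmbH.
Direct interest in Ironwood Services GmbH: 22%.
Chain via Silverbay Capital LLC → Copperline Ventures LLC → Quarry Textiles S.p.A. (R1): 15% × 64% × 33% × 11% = 0.34848% of Ironwood Services GmbH.
Aggregating (R2): 3.06504% + 22% + 0.34848% = 25.41352%.
25.41352% exceeds the 25% threshold by 0.41352 percentage points.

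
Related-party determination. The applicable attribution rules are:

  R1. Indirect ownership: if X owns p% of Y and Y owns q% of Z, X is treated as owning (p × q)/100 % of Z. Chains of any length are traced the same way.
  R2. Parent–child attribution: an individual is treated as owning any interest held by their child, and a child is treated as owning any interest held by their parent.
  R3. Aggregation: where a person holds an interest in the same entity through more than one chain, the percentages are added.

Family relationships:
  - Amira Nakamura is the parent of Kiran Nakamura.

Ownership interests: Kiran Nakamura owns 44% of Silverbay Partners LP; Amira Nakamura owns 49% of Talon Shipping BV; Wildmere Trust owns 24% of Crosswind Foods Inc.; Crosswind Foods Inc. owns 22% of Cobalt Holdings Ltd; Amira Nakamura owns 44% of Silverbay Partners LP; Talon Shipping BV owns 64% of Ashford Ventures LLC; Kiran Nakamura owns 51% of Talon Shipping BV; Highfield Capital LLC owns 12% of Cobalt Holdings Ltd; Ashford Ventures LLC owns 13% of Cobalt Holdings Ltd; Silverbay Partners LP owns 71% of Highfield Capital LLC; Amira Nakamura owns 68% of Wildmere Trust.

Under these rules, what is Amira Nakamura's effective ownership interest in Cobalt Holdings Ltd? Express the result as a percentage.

19.408%

By parent–child attribution (R2), Amira Nakamura is treated as also owning Kiran Nakamura's interest in Talon Shipping BV, giving 49% + 51% = 100%.
By parent–child attribution (R2), Amira Nakamura is treated as also owning Kiran Nakamura's interest in Silverbay Partners LP, giving 44% + 44% = 88%.
Chain via Wildmere Trust → Crosswind Foods Inc. (R1): 68% × 24% × 22% = 3.5904% of Cobalt Holdings Ltd.
Chain via Talon Shipping BV → Ashford Ventures LLC (R1): 100% × 64% × 13% = 8.32% of Cobalt Holdings Ltd.
Chain via Silverbay Partners LP → Highfield Capital LLC (R1): 88% × 71% × 12% = 7.4976% of Cobalt Holdings Ltd.
Aggregating (R3): 3.5904% + 8.32% + 7.4976% = 19.408%.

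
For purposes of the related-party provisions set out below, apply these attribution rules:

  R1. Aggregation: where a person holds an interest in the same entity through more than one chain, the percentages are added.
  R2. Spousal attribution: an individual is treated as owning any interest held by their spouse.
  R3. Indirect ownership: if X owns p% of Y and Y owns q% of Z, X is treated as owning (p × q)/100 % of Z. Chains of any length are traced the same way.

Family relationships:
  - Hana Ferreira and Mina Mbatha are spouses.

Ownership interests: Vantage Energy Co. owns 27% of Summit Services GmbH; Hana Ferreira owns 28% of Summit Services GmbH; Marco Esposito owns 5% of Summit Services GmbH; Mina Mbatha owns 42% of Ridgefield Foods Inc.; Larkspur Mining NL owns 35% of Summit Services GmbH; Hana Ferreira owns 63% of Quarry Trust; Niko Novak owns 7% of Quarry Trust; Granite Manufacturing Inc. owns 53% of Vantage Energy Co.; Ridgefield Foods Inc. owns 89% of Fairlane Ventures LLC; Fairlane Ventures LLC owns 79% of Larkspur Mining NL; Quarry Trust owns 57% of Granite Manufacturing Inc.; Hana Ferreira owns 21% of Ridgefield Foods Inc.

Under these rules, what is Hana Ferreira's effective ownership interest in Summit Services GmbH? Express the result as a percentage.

By spousal attribution (R2), Hana Ferreira is treated as also owning Mina Mbatha's interest in Ridgefield Foods Inc, giving 21% + 42% = 63%.
Chain via Ridgefield Foods Inc. → Fairlane Ventures LLC → Larkspur Mining NL (R3): 63% × 89% × 79% × 35% = 15.503355% of Summit Services GmbH.
Chain via Quarry Trust → Granite Manufacturing Inc. → Vantage Energy Co. (R3): 63% × 57% × 53% × 27% = 5.138721% of Summit Services GmbH.
Direct interest in Summit Services GmbH: 28%.
Aggregating (R1): 15.503355% + 5.138721% + 28% = 48.642076%.

48.642076%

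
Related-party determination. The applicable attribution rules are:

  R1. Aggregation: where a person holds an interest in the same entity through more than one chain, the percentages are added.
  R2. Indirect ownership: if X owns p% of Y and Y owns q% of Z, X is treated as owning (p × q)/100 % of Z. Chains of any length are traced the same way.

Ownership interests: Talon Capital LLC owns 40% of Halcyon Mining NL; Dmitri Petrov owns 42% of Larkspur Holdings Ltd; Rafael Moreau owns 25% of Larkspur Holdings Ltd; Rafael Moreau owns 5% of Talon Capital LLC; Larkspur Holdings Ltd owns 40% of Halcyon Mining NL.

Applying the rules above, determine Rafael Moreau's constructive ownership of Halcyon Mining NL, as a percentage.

12%

Chain via Talon Capital LLC (R2): 5% × 40% = 2% of Halcyon Mining NL.
Chain via Larkspur Holdings Ltd (R2): 25% × 40% = 10% of Halcyon Mining NL.
Aggregating (R1): 2% + 10% = 12%.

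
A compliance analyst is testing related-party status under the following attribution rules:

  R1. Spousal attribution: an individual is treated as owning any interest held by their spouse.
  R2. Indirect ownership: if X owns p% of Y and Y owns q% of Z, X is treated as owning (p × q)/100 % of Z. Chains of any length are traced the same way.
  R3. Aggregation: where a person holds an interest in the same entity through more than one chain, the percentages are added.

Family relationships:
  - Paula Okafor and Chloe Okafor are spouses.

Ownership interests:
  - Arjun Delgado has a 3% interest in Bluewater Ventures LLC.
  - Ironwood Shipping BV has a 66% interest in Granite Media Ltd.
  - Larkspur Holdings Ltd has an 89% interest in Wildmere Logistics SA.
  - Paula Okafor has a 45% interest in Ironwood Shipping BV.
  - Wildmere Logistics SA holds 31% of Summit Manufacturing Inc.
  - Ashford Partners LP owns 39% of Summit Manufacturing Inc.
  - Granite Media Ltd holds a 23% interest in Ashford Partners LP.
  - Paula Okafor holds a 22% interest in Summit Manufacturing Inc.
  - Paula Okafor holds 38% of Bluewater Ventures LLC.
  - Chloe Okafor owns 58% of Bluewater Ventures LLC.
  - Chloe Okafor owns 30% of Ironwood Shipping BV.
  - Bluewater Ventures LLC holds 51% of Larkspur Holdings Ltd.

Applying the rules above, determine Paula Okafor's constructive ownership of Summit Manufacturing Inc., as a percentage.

By spousal attribution (R1), Paula Okafor is treated as also owning Chloe Okafor's interest in Bluewater Ventures LLC, giving 38% + 58% = 96%.
By spousal attribution (R1), Paula Okafor is treated as also owning Chloe Okafor's interest in Ironwood Shipping BV, giving 45% + 30% = 75%.
Chain via Bluewater Ventures LLC → Larkspur Holdings Ltd → Wildmere Logistics SA (R2): 96% × 51% × 89% × 31% = 13.508064% of Summit Manufacturing Inc.
Chain via Ironwood Shipping BV → Granite Media Ltd → Ashford Partners LP (R2): 75% × 66% × 23% × 39% = 4.44015% of Summit Manufacturing Inc.
Direct interest in Summit Manufacturing Inc: 22%.
Aggregating (R3): 13.508064% + 4.44015% + 22% = 39.948214%.

39.948214%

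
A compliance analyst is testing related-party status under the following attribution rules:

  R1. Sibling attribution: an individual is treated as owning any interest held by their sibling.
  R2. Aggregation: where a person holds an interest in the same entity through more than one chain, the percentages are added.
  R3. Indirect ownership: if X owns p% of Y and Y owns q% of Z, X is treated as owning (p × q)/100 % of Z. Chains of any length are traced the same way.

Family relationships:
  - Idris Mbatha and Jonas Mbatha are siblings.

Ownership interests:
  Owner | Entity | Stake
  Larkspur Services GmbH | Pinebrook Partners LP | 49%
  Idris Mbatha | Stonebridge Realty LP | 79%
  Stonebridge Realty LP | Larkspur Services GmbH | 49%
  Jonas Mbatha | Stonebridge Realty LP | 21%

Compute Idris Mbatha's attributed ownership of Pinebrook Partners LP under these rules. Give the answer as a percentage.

24.01%

By sibling attribution (R1), Idris Mbatha is treated as also owning Jonas Mbatha's interest in Stonebridge Realty LP, giving 79% + 21% = 100%.
Chain via Stonebridge Realty LP → Larkspur Services GmbH (R3): 100% × 49% × 49% = 24.01% of Pinebrook Partners LP.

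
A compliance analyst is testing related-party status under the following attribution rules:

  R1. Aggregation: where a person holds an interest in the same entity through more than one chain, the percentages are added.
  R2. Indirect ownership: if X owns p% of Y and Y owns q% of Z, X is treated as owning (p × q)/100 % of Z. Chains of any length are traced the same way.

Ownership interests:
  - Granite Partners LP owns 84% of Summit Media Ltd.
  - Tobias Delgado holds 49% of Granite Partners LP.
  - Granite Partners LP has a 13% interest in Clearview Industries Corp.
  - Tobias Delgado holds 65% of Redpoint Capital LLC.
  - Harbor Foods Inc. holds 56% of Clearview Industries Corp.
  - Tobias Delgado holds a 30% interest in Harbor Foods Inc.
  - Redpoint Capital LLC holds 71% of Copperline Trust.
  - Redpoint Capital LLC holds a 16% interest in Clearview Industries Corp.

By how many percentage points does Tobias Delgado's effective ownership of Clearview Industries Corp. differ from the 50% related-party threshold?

Chain via Redpoint Capital LLC (R2): 65% × 16% = 10.4% of Clearview Industries Corp.
Chain via Harbor Foods Inc. (R2): 30% × 56% = 16.8% of Clearview Industries Corp.
Chain via Granite Partners LP (R2): 49% × 13% = 6.37% of Clearview Industries Corp.
Aggregating (R1): 10.4% + 16.8% + 6.37% = 33.57%.
33.57% falls short of the 50% threshold by 16.43 percentage points.

16.43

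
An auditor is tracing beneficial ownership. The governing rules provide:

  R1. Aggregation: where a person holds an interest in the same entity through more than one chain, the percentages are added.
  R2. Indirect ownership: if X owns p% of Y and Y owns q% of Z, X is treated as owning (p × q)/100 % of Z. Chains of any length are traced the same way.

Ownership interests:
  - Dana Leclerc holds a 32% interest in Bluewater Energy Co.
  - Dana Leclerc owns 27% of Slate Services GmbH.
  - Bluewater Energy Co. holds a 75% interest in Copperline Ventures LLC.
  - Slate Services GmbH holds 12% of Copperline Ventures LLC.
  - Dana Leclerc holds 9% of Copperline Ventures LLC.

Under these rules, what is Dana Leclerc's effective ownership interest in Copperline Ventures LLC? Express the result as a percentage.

Chain via Bluewater Energy Co. (R2): 32% × 75% = 24% of Copperline Ventures LLC.
Chain via Slate Services GmbH (R2): 27% × 12% = 3.24% of Copperline Ventures LLC.
Direct interest in Copperline Ventures LLC: 9%.
Aggregating (R1): 24% + 3.24% + 9% = 36.24%.

36.24%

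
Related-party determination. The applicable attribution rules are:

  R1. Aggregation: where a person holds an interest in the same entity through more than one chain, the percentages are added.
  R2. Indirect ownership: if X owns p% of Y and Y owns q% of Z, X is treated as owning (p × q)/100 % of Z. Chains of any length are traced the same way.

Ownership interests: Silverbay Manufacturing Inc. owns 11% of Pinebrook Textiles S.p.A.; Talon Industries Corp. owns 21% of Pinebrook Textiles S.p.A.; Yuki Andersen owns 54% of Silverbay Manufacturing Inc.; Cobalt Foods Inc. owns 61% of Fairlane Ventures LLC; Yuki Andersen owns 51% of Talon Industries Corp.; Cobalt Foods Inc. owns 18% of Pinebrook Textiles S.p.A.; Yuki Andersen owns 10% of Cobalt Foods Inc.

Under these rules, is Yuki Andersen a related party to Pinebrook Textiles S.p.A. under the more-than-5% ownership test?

Yes

Chain via Silverbay Manufacturing Inc. (R2): 54% × 11% = 5.94% of Pinebrook Textiles S.p.A.
Chain via Talon Industries Corp. (R2): 51% × 21% = 10.71% of Pinebrook Textiles S.p.A.
Chain via Cobalt Foods Inc. (R2): 10% × 18% = 1.8% of Pinebrook Textiles S.p.A.
Aggregating (R1): 5.94% + 10.71% + 1.8% = 18.45%.
18.45% exceeds the 5% threshold, so Yuki is a related party to Pinebrook Textiles S.p.A.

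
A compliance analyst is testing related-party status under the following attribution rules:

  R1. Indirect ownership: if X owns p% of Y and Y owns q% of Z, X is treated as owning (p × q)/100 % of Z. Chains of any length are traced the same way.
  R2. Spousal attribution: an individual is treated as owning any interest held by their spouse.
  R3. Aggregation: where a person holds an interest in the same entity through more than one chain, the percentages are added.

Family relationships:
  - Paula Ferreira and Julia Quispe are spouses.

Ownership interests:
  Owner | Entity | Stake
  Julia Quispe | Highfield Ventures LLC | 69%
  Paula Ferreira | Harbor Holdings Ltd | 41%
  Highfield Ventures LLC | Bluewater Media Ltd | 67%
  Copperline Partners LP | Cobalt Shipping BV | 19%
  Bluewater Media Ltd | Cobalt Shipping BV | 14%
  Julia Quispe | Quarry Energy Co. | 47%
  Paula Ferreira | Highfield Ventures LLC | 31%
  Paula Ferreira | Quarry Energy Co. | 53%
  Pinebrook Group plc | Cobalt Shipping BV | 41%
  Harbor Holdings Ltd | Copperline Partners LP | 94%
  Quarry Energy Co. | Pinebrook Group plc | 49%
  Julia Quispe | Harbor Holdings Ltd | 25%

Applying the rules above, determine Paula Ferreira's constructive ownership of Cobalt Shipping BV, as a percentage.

41.2576%

By spousal attribution (R2), Paula Ferreira is treated as also owning Julia Quispe's interest in Quarry Energy Co, giving 53% + 47% = 100%.
By spousal attribution (R2), Paula Ferreira is treated as also owning Julia Quispe's interest in Highfield Ventures LLC, giving 31% + 69% = 100%.
By spousal attribution (R2), Paula Ferreira is treated as also owning Julia Quispe's interest in Harbor Holdings Ltd, giving 41% + 25% = 66%.
Chain via Quarry Energy Co. → Pinebrook Group plc (R1): 100% × 49% × 41% = 20.09% of Cobalt Shipping BV.
Chain via Highfield Ventures LLC → Bluewater Media Ltd (R1): 100% × 67% × 14% = 9.38% of Cobalt Shipping BV.
Chain via Harbor Holdings Ltd → Copperline Partners LP (R1): 66% × 94% × 19% = 11.7876% of Cobalt Shipping BV.
Aggregating (R3): 20.09% + 9.38% + 11.7876% = 41.2576%.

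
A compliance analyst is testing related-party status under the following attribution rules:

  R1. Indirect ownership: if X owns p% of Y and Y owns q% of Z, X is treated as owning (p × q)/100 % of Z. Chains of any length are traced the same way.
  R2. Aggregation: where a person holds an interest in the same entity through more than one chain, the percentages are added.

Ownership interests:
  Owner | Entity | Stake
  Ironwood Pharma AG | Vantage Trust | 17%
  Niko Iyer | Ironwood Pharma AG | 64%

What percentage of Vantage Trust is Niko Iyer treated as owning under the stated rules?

10.88%

Chain via Ironwood Pharma AG (R1): 64% × 17% = 10.88% of Vantage Trust.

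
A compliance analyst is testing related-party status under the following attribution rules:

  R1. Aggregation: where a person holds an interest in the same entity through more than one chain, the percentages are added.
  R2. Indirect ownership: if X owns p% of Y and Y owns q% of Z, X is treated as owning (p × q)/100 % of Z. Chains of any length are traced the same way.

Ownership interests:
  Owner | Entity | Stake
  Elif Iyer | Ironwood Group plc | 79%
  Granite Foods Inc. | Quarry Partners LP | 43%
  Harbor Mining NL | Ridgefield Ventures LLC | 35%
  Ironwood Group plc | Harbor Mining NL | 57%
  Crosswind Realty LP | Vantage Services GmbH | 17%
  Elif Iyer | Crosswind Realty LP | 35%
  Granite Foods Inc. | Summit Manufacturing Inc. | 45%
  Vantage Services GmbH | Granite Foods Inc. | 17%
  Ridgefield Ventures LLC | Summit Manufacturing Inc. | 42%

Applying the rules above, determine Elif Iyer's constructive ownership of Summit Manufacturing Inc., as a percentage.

Chain via Crosswind Realty LP → Vantage Services GmbH → Granite Foods Inc. (R2): 35% × 17% × 17% × 45% = 0.455175% of Summit Manufacturing Inc.
Chain via Ironwood Group plc → Harbor Mining NL → Ridgefield Ventures LLC (R2): 79% × 57% × 35% × 42% = 6.61941% of Summit Manufacturing Inc.
Aggregating (R1): 0.455175% + 6.61941% = 7.074585%.

7.074585%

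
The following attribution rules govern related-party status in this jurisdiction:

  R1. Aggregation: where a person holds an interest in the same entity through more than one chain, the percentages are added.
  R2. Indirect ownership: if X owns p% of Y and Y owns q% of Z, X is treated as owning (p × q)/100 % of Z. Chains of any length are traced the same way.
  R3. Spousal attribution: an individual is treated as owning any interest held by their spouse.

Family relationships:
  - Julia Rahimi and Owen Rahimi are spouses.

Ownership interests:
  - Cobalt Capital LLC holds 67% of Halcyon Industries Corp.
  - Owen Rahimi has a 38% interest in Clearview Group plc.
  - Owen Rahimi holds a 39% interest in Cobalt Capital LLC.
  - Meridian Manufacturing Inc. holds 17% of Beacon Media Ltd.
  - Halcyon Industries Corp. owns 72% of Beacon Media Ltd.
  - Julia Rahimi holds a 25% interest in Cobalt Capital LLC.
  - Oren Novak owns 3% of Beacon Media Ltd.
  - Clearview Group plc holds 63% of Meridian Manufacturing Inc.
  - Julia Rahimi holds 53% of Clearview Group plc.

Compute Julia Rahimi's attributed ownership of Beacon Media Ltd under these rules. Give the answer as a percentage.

By spousal attribution (R3), Julia Rahimi is treated as also owning Owen Rahimi's interest in Cobalt Capital LLC, giving 25% + 39% = 64%.
By spousal attribution (R3), Julia Rahimi is treated as also owning Owen Rahimi's interest in Clearview Group plc, giving 53% + 38% = 91%.
Chain via Cobalt Capital LLC → Halcyon Industries Corp. (R2): 64% × 67% × 72% = 30.8736% of Beacon Media Ltd.
Chain via Clearview Group plc → Meridian Manufacturing Inc. (R2): 91% × 63% × 17% = 9.7461% of Beacon Media Ltd.
Aggregating (R1): 30.8736% + 9.7461% = 40.6197%.

40.6197%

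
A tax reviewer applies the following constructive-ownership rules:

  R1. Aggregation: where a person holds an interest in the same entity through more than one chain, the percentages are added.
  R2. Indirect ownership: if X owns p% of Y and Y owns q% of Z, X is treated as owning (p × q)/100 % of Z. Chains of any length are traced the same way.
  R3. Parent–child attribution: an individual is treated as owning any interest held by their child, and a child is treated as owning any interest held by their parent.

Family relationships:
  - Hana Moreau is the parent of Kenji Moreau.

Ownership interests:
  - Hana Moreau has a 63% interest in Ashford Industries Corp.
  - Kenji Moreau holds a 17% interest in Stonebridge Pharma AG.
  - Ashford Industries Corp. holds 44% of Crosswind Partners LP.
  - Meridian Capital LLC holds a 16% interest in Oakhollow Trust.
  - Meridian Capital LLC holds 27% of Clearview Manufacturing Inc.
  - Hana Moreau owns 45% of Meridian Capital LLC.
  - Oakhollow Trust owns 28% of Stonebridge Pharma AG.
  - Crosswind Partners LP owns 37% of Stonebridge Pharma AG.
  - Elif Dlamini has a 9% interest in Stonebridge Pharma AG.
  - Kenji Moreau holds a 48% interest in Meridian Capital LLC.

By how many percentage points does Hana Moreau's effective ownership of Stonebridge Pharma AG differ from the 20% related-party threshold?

By parent–child attribution (R3), Hana Moreau is treated as also owning Kenji Moreau's interest in Meridian Capital LLC, giving 45% + 48% = 93%.
By parent–child attribution (R3), Hana Moreau is treated as owning Kenji Moreau's 17% interest in Stonebridge Pharma AG.
Chain via Ashford Industries Corp. → Crosswind Partners LP (R2): 63% × 44% × 37% = 10.2564% of Stonebridge Pharma AG.
Chain via Meridian Capital LLC → Oakhollow Trust (R2): 93% × 16% × 28% = 4.1664% of Stonebridge Pharma AG.
Direct interest in Stonebridge Pharma AG: 17%.
Aggregating (R1): 10.2564% + 4.1664% + 17% = 31.4228%.
31.4228% exceeds the 20% threshold by 11.4228 percentage points.

11.4228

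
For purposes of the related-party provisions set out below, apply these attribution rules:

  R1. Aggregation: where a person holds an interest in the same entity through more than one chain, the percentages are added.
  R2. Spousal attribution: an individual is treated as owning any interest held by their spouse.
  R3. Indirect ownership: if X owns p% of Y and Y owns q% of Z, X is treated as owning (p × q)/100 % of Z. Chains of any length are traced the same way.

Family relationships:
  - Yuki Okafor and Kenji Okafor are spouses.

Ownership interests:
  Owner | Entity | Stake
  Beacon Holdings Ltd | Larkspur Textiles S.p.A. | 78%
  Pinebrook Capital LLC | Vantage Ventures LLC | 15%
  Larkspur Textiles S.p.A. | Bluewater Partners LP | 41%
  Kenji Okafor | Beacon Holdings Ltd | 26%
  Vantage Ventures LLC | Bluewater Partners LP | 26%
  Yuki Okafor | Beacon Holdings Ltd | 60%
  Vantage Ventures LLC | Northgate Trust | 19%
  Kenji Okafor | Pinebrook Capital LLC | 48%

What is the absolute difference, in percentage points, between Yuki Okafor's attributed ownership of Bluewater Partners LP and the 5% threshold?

By spousal attribution (R2), Yuki Okafor is treated as also owning Kenji Okafor's interest in Beacon Holdings Ltd, giving 60% + 26% = 86%.
By spousal attribution (R2), Yuki Okafor is treated as owning Kenji Okafor's 48% interest in Pinebrook Capital LLC.
Chain via Beacon Holdings Ltd → Larkspur Textiles S.p.A. (R3): 86% × 78% × 41% = 27.5028% of Bluewater Partners LP.
Chain via Pinebrook Capital LLC → Vantage Ventures LLC (R3): 48% × 15% × 26% = 1.872% of Bluewater Partners LP.
Aggregating (R1): 27.5028% + 1.872% = 29.3748%.
29.3748% exceeds the 5% threshold by 24.3748 percentage points.

24.3748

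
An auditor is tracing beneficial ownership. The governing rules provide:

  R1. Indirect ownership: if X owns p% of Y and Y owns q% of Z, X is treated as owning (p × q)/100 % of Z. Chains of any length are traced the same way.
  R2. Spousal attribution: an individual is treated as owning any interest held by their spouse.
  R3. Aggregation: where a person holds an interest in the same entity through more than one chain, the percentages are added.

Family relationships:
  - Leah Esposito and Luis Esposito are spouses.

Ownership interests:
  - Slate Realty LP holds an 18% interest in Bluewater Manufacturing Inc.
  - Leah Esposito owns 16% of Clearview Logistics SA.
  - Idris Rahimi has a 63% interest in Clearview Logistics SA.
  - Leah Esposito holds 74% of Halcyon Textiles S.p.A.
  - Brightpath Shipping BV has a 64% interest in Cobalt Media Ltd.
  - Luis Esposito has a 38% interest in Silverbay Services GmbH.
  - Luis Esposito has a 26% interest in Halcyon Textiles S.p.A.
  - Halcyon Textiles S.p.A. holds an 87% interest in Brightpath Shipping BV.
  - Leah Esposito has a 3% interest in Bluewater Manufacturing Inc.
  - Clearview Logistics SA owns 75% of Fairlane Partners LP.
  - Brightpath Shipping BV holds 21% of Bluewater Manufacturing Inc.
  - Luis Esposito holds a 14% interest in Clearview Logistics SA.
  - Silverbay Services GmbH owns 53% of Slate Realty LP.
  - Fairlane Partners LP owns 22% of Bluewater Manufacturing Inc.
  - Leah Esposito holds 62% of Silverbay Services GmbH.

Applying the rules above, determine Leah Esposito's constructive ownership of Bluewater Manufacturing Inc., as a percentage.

By spousal attribution (R2), Leah Esposito is treated as also owning Luis Esposito's interest in Clearview Logistics SA, giving 16% + 14% = 30%.
By spousal attribution (R2), Leah Esposito is treated as also owning Luis Esposito's interest in Silverbay Services GmbH, giving 62% + 38% = 100%.
By spousal attribution (R2), Leah Esposito is treated as also owning Luis Esposito's interest in Halcyon Textiles S.p.A, giving 74% + 26% = 100%.
Chain via Clearview Logistics SA → Fairlane Partners LP (R1): 30% × 75% × 22% = 4.95% of Bluewater Manufacturing Inc.
Chain via Silverbay Services GmbH → Slate Realty LP (R1): 100% × 53% × 18% = 9.54% of Bluewater Manufacturing Inc.
Chain via Halcyon Textiles S.p.A. → Brightpath Shipping BV (R1): 100% × 87% × 21% = 18.27% of Bluewater Manufacturing Inc.
Direct interest in Bluewater Manufacturing Inc: 3%.
Aggregating (R3): 4.95% + 9.54% + 18.27% + 3% = 35.76%.

35.76%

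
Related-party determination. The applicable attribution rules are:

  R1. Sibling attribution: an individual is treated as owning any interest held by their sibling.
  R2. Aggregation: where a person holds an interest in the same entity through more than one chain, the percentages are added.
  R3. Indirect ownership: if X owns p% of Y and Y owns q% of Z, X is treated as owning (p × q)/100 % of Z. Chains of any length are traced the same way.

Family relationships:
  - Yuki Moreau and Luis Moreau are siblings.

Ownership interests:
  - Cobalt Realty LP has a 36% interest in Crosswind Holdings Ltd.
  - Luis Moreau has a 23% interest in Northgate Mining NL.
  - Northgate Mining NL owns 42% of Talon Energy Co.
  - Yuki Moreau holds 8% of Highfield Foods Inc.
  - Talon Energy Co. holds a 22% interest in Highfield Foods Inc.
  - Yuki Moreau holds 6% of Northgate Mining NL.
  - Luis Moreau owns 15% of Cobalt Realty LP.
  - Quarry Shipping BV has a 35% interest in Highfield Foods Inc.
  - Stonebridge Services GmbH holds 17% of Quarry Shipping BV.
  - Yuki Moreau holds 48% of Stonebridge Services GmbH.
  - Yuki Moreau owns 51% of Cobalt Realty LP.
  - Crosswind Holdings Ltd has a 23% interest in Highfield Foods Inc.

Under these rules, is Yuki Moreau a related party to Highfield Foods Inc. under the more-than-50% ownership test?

No

By sibling attribution (R1), Yuki Moreau is treated as also owning Luis Moreau's interest in Northgate Mining NL, giving 6% + 23% = 29%.
By sibling attribution (R1), Yuki Moreau is treated as also owning Luis Moreau's interest in Cobalt Realty LP, giving 51% + 15% = 66%.
Chain via Northgate Mining NL → Talon Energy Co. (R3): 29% × 42% × 22% = 2.6796% of Highfield Foods Inc.
Chain via Stonebridge Services GmbH → Quarry Shipping BV (R3): 48% × 17% × 35% = 2.856% of Highfield Foods Inc.
Chain via Cobalt Realty LP → Crosswind Holdings Ltd (R3): 66% × 36% × 23% = 5.4648% of Highfield Foods Inc.
Direct interest in Highfield Foods Inc: 8%.
Aggregating (R2): 2.6796% + 2.856% + 5.4648% + 8% = 19.0004%.
19.0004% does not exceed the 50% threshold, so Yuki is not a related party to Highfield Foods Inc.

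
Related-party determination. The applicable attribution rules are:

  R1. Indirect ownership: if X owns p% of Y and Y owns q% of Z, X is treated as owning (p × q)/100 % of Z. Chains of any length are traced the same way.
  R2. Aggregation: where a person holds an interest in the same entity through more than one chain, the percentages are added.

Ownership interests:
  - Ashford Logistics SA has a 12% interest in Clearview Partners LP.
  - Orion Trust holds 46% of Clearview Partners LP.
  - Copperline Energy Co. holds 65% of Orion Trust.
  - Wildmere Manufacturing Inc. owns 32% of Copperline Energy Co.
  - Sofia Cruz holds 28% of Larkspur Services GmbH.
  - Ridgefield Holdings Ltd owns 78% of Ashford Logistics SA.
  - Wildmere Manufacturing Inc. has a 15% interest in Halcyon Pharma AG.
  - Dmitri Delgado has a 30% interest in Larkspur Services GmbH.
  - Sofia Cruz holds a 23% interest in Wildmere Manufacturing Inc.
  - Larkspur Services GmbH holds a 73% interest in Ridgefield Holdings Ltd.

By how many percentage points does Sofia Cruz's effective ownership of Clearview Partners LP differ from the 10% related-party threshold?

5.886176

Chain via Wildmere Manufacturing Inc. → Copperline Energy Co. → Orion Trust (R1): 23% × 32% × 65% × 46% = 2.20064% of Clearview Partners LP.
Chain via Larkspur Services GmbH → Ridgefield Holdings Ltd → Ashford Logistics SA (R1): 28% × 73% × 78% × 12% = 1.913184% of Clearview Partners LP.
Aggregating (R2): 2.20064% + 1.913184% = 4.113824%.
4.113824% falls short of the 10% threshold by 5.886176 percentage points.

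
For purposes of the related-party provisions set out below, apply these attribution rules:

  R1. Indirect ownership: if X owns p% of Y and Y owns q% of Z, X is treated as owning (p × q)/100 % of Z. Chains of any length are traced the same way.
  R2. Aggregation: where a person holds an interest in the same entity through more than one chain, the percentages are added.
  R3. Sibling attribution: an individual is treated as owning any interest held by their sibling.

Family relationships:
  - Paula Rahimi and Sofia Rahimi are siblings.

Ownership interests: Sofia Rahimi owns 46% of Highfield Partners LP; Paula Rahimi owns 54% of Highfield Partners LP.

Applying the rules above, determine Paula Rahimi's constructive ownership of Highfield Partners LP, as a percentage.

100%

By sibling attribution (R3), Paula Rahimi is treated as also owning Sofia Rahimi's interest in Highfield Partners LP, giving 54% + 46% = 100%.
Direct interest in Highfield Partners LP: 100%.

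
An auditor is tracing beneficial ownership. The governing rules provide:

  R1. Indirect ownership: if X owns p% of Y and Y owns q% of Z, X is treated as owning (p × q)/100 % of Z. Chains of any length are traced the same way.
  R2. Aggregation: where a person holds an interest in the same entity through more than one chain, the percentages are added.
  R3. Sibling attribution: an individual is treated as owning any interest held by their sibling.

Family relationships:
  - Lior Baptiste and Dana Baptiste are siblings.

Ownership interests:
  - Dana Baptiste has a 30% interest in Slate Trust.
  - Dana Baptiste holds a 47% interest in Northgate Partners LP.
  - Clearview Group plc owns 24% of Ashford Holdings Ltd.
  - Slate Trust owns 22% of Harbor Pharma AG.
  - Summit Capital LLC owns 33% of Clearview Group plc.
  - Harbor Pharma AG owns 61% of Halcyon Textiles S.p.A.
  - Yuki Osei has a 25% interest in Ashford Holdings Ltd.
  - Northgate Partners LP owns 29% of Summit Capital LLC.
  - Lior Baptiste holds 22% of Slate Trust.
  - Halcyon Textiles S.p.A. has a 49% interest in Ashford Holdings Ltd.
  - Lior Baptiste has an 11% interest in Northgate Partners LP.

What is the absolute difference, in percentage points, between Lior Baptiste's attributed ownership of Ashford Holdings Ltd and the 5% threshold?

By sibling attribution (R3), Lior Baptiste is treated as also owning Dana Baptiste's interest in Northgate Partners LP, giving 11% + 47% = 58%.
By sibling attribution (R3), Lior Baptiste is treated as also owning Dana Baptiste's interest in Slate Trust, giving 22% + 30% = 52%.
Chain via Northgate Partners LP → Summit Capital LLC → Clearview Group plc (R1): 58% × 29% × 33% × 24% = 1.332144% of Ashford Holdings Ltd.
Chain via Slate Trust → Harbor Pharma AG → Halcyon Textiles S.p.A. (R1): 52% × 22% × 61% × 49% = 3.419416% of Ashford Holdings Ltd.
Aggregating (R2): 1.332144% + 3.419416% = 4.75156%.
4.75156% falls short of the 5% threshold by 0.24844 percentage points.

0.24844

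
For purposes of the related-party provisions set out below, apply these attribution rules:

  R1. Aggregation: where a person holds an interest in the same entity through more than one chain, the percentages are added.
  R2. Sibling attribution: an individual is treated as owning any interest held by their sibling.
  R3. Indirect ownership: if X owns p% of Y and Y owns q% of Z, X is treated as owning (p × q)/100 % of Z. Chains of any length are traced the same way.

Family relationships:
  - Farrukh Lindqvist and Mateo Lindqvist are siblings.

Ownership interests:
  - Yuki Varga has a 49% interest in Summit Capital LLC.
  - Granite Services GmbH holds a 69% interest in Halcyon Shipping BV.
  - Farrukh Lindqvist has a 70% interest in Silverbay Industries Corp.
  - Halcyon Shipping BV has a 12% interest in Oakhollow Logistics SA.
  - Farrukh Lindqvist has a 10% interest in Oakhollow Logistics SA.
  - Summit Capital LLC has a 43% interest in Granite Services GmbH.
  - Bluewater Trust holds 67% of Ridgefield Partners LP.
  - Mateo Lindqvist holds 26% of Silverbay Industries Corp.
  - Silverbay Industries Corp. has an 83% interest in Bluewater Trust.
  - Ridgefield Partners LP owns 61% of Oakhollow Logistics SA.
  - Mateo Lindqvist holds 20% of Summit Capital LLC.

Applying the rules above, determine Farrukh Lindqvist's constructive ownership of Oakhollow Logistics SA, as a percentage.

43.277296%

By sibling attribution (R2), Farrukh Lindqvist is treated as also owning Mateo Lindqvist's interest in Silverbay Industries Corp, giving 70% + 26% = 96%.
By sibling attribution (R2), Farrukh Lindqvist is treated as owning Mateo Lindqvist's 20% interest in Summit Capital LLC.
Chain via Silverbay Industries Corp. → Bluewater Trust → Ridgefield Partners LP (R3): 96% × 83% × 67% × 61% = 32.565216% of Oakhollow Logistics SA.
Direct interest in Oakhollow Logistics SA: 10%.
Chain via Summit Capital LLC → Granite Services GmbH → Halcyon Shipping BV (R3): 20% × 43% × 69% × 12% = 0.71208% of Oakhollow Logistics SA.
Aggregating (R1): 32.565216% + 10% + 0.71208% = 43.277296%.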